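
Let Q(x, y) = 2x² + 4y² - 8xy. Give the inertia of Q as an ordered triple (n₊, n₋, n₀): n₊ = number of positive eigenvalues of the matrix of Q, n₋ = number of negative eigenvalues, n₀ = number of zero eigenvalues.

Write A = [[2, -4], [-4, 4]].
Applying the same elementary operations to the rows and columns of A produces a congruent diagonal matrix with entries 2, -4.
Counting signs: 1 positive, 1 negative.

(1, 1, 0)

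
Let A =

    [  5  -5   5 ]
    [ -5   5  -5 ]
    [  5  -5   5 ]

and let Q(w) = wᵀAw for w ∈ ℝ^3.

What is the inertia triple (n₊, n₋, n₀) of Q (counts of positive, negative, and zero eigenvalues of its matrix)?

(1, 0, 2)

Row-reducing A symmetrically gives the diagonal entries 5, 0, 0.
So there are 1 positive, 2 zero pivots.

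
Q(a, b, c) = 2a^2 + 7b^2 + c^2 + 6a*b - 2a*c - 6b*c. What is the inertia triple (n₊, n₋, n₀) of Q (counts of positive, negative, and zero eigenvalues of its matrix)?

(2, 1, 0)

Write A = [[2, 3, -1], [3, 7, -3], [-1, -3, 1]].
An LDLᵀ factorisation of A has diagonal entries 2, 5/2, -2/5.
Counting signs: 2 positive, 1 negative.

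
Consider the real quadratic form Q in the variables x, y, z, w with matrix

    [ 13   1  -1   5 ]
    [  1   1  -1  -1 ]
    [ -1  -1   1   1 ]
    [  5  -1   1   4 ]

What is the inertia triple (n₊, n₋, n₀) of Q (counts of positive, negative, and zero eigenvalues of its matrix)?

Congruent diagonalization of A (simultaneous row and column reduction) yields pivots 13, 12/13, 0, 0.
So there are 2 positive, 2 zero pivots.

(2, 0, 2)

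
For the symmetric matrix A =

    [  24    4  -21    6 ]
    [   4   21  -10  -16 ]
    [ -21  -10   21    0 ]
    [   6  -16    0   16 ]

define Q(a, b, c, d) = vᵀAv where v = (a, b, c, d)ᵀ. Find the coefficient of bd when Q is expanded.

-32

The coefficient of bd is A[2,4] + A[4,2] = 2·(-16) = -32.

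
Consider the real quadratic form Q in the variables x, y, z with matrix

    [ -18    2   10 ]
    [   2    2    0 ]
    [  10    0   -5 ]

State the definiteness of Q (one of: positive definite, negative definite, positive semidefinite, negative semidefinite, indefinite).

Row-reducing A symmetrically gives the diagonal entries -18, 20/9, 0.
So there are 1 positive, 1 negative, 1 zero pivots.
Hence Q is indefinite.

indefinite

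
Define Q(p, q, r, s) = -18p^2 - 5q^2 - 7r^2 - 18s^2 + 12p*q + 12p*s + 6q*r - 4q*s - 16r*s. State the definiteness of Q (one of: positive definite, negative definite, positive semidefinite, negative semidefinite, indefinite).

The associated matrix is A = [[-18, 6, 0, 6], [6, -5, 3, -2], [0, 3, -7, -8], [6, -2, -8, -18]].
Congruent diagonalization of A (simultaneous row and column reduction) yields pivots -18, -3, -4, 0.
That gives 3 negative, 1 zero pivots.
Hence Q is negative semidefinite.

negative semidefinite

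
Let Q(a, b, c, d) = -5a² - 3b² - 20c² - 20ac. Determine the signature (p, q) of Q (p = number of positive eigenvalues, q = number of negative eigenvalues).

(0, 2)

The associated matrix is A = [[-5, 0, -10, 0], [0, -3, 0, 0], [-10, 0, -20, 0], [0, 0, 0, 0]].
Congruent diagonalization of A (simultaneous row and column reduction) yields pivots -5, -3, 0, 0.
That gives 2 negative, 2 zero pivots.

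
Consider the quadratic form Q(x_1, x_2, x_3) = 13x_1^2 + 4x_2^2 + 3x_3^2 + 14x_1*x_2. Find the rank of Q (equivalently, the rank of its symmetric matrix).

3

The associated matrix is A = [[13, 7, 0], [7, 4, 0], [0, 0, 3]].
An LDLᵀ factorisation of A has diagonal entries 13, 3/13, 3.
So there are 3 positive pivots.
The rank is the number of nonzero pivots: 3.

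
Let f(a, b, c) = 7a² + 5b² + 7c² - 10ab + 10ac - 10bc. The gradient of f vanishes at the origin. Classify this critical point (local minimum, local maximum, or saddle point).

local minimum

The Hessian at the origin is H = [[14, -10, 10], [-10, 10, -10], [10, -10, 14]].
Applying the same elementary operations to the rows and columns of H produces a congruent diagonal matrix with entries 14, 20/7, 4.
Counting signs: 3 positive.
H is positive definite, so the origin is a strict local minimum.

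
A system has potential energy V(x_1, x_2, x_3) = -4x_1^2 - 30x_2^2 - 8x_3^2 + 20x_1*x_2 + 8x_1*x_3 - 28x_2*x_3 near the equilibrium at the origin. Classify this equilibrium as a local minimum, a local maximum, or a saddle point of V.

local maximum

The Hessian at the origin is H = [[-8, 20, 8], [20, -60, -28], [8, -28, -16]].
An LDLᵀ factorisation of H has diagonal entries -8, -10, -8/5.
That gives 3 negative pivots.
H is negative definite, so the origin is a strict local maximum.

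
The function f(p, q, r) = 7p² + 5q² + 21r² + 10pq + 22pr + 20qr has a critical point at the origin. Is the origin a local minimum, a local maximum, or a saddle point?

The Hessian at the origin is H = [[14, 10, 22], [10, 10, 20], [22, 20, 42]].
Symmetric row and column elimination reduces H to a congruent diagonal form with pivots 14, 20/7, 1.
Counting signs: 3 positive.
H is positive definite, so the origin is a strict local minimum.

local minimum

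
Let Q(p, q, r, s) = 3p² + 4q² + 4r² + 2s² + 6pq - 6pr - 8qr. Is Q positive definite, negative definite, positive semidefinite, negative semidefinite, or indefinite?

The symmetric matrix is A = [[3, 3, -3, 0], [3, 4, -4, 0], [-3, -4, 4, 0], [0, 0, 0, 2]].
Row-reducing A symmetrically gives the diagonal entries 3, 1, 0, 2.
So there are 3 positive, 1 zero pivots.
Hence Q is positive semidefinite.

positive semidefinite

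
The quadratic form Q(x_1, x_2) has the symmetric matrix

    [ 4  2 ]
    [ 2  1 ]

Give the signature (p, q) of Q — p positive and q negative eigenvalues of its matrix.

Symmetric row and column elimination reduces A to a congruent diagonal form with pivots 4, 0.
Counting signs: 1 positive, 1 zero.

(1, 0)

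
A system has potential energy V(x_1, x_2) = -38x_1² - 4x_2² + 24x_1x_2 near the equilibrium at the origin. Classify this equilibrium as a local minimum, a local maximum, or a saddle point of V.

The Hessian at the origin is H = [[-76, 24], [24, -8]].
det H = -76·-8 − (24)² = 32 > 0 and H[1,1] = -76 < 0, so H is negative definite.
Therefore the origin is a local maximum.

local maximum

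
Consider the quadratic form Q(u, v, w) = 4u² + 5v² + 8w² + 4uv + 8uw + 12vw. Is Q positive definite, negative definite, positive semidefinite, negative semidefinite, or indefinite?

positive semidefinite

The symmetric matrix is A = [[4, 2, 4], [2, 5, 6], [4, 6, 8]].
Symmetric row and column elimination reduces A to a congruent diagonal form with pivots 4, 4, 0.
So there are 2 positive, 1 zero pivots.
Hence Q is positive semidefinite.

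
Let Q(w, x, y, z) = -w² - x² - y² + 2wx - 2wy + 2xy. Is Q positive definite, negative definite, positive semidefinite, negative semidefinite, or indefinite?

The symmetric matrix is A = [[-1, 1, -1, 0], [1, -1, 1, 0], [-1, 1, -1, 0], [0, 0, 0, 0]].
Congruent diagonalization of A (simultaneous row and column reduction) yields pivots -1, 0, 0, 0.
Counting signs: 1 negative, 3 zero.
Hence Q is negative semidefinite.

negative semidefinite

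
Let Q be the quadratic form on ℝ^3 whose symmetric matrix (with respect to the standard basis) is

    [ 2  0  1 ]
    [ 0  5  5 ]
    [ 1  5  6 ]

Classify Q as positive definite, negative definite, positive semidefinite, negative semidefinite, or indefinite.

positive definite

An LDLᵀ factorisation of A has diagonal entries 2, 5, 1/2.
So there are 3 positive pivots.
Hence Q is positive definite.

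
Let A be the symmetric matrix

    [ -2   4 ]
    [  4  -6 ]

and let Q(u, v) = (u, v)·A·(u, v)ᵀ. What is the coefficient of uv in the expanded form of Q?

8

The coefficient of uv is A[1,2] + A[2,1] = 2·4 = 8.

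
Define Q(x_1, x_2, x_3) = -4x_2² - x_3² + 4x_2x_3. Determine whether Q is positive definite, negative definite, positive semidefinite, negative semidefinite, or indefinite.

The associated matrix is A = [[0, 0, 0], [0, -4, 2], [0, 2, -1]].
Symmetric row and column elimination reduces A to a congruent diagonal form with pivots 0, -4, 0.
So there are 1 negative, 2 zero pivots.
Hence Q is negative semidefinite.

negative semidefinite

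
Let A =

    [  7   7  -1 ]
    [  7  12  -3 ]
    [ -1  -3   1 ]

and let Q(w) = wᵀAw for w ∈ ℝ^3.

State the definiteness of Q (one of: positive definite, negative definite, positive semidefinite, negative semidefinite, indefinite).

positive definite

An LDLᵀ factorisation of A has diagonal entries 7, 5, 2/35.
That gives 3 positive pivots.
Hence Q is positive definite.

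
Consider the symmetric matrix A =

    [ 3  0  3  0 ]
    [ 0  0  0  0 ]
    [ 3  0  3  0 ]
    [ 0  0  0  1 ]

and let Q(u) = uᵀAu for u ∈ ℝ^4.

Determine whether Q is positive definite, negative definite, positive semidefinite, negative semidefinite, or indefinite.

positive semidefinite

Row-reducing A symmetrically gives the diagonal entries 3, 0, 0, 1.
That gives 2 positive, 2 zero pivots.
Hence Q is positive semidefinite.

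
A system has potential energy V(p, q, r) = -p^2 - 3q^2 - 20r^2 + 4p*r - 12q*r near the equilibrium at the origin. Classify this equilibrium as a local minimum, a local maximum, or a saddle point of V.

local maximum

The Hessian at the origin is H = [[-2, 0, 4], [0, -6, -12], [4, -12, -40]].
An LDLᵀ factorisation of H has diagonal entries -2, -6, -8.
So there are 3 negative pivots.
H is negative definite, so the origin is a strict local maximum.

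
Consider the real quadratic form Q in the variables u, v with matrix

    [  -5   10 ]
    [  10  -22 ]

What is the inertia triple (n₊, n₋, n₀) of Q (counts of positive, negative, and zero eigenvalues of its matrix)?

Row-reducing A symmetrically gives the diagonal entries -5, -2.
That gives 2 negative pivots.

(0, 2, 0)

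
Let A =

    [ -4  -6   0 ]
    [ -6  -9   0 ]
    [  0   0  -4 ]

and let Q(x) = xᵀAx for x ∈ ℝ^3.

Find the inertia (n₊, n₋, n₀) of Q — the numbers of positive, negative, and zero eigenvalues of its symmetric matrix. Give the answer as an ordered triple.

(0, 2, 1)

Symmetric row and column elimination reduces A to a congruent diagonal form with pivots -4, 0, -4.
So there are 2 negative, 1 zero pivots.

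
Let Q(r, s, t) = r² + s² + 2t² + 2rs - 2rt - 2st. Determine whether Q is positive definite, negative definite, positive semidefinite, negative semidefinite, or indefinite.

positive semidefinite

The associated matrix is A = [[1, 1, -1], [1, 1, -1], [-1, -1, 2]].
Applying the same elementary operations to the rows and columns of A produces a congruent diagonal matrix with entries 1, 0, 1.
Counting signs: 2 positive, 1 zero.
Hence Q is positive semidefinite.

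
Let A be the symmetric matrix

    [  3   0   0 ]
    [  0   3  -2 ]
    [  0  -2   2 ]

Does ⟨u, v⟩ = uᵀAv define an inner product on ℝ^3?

Leading principal minors: Δ_1 = 3, Δ_2 = 9, Δ_3 = 6.
All leading principal minors are positive, so by Sylvester's criterion Q is positive definite.
⟨·,·⟩ is an inner product exactly when A is positive definite.

yes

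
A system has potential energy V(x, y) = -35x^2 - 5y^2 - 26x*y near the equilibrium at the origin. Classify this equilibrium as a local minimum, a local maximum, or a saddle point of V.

local maximum

The Hessian at the origin is H = [[-70, -26], [-26, -10]].
det H = -70·-10 − (-26)² = 24 > 0 and H[1,1] = -70 < 0, so H is negative definite.
Therefore the origin is a local maximum.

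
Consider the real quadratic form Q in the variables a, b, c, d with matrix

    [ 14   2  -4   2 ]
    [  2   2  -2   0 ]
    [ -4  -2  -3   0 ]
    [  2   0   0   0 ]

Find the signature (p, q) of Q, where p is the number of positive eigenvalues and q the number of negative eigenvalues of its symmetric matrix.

Row-reducing A symmetrically gives the diagonal entries 14, 12/7, -16/3, -5/16.
So there are 2 positive, 2 negative pivots.

(2, 2)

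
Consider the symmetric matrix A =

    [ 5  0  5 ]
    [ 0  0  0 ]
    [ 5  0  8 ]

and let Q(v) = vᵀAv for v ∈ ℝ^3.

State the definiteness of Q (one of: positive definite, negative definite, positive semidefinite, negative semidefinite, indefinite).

positive semidefinite

Applying the same elementary operations to the rows and columns of A produces a congruent diagonal matrix with entries 5, 0, 3.
That gives 2 positive, 1 zero pivots.
Hence Q is positive semidefinite.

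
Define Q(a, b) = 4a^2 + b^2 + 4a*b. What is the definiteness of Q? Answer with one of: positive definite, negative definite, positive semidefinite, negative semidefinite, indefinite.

The symmetric matrix of Q is [[4, 2], [2, 1]].
For the 2×2 matrix [[4, 2], [2, 1]]: det = 4·1 − (2)² = 0, trace = 5.
det = 0 so one eigenvalue is zero; the form is semidefinite with the sign of the trace.

positive semidefinite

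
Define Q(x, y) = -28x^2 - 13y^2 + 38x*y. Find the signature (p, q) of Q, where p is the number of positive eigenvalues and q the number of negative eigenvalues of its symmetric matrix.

(0, 2)

Write A = [[-28, 19], [19, -13]].
Congruent diagonalization of A (simultaneous row and column reduction) yields pivots -28, -3/28.
So there are 2 negative pivots.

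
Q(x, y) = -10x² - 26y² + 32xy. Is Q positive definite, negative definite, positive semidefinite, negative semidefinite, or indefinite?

negative definite

The symmetric matrix of Q is [[-10, 16], [16, -26]].
For the 2×2 matrix [[-10, 16], [16, -26]]: det = -10·-26 − (16)² = 4, trace = -36.
det > 0 so both eigenvalues share the sign of the trace; trace = -36 < 0 ⇒ both negative.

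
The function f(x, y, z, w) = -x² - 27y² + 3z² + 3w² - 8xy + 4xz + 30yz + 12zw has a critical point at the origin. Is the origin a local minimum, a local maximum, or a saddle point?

saddle point

The Hessian at the origin is H = [[-2, -8, 4, 0], [-8, -54, 30, 0], [4, 30, 6, 12], [0, 0, 12, 6]].
Applying the same elementary operations to the rows and columns of H produces a congruent diagonal matrix with entries -2, -22, 252/11, -2/7.
That gives 1 positive, 3 negative pivots.
H is indefinite, so the origin is a saddle point.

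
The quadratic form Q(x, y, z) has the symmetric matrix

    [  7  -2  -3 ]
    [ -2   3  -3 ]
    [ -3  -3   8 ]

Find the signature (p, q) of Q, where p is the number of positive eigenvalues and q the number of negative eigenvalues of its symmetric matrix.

(3, 0)

Congruent diagonalization of A (simultaneous row and column reduction) yields pivots 7, 17/7, 10/17.
That gives 3 positive pivots.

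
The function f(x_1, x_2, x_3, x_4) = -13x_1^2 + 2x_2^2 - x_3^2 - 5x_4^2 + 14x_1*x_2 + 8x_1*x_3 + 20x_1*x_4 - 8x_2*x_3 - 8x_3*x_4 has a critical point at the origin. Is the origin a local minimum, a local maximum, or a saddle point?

saddle point

The Hessian at the origin is H = [[-26, 14, 8, 20], [14, 4, -8, 0], [8, -8, -2, -8], [20, 0, -8, -10]].
Row-reducing H symmetrically gives the diagonal entries -26, 150/13, -18/25, -10/9.
That gives 1 positive, 3 negative pivots.
H is indefinite, so the origin is a saddle point.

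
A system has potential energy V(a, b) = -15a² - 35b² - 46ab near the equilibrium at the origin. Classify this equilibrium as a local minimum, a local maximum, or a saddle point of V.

The Hessian at the origin is H = [[-30, -46], [-46, -70]].
det H = -30·-70 − (-46)² = -16 < 0, so H is indefinite.
Therefore the origin is a saddle point.

saddle point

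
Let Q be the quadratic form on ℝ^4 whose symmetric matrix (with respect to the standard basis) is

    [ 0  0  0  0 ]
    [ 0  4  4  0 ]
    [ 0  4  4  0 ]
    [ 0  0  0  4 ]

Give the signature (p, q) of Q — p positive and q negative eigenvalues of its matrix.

(2, 0)

Symmetric row and column elimination reduces A to a congruent diagonal form with pivots 0, 4, 0, 4.
So there are 2 positive, 2 zero pivots.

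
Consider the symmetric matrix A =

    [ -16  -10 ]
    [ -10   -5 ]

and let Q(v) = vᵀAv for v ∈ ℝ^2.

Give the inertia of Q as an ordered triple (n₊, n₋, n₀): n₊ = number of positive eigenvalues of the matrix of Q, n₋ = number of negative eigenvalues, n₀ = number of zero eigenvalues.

(1, 1, 0)

An LDLᵀ factorisation of A has diagonal entries -16, 5/4.
So there are 1 positive, 1 negative pivots.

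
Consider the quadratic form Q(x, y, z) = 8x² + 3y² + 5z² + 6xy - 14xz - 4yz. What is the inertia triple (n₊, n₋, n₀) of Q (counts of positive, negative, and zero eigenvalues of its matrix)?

(2, 1, 0)

The associated matrix is A = [[8, 3, -7], [3, 3, -2], [-7, -2, 5]].
Applying the same elementary operations to the rows and columns of A produces a congruent diagonal matrix with entries 8, 15/8, -4/3.
Counting signs: 2 positive, 1 negative.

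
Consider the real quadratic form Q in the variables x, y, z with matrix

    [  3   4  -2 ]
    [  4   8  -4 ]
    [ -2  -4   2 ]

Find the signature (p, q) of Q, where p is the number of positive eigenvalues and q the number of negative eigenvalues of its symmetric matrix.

Applying the same elementary operations to the rows and columns of A produces a congruent diagonal matrix with entries 3, 8/3, 0.
Counting signs: 2 positive, 1 zero.

(2, 0)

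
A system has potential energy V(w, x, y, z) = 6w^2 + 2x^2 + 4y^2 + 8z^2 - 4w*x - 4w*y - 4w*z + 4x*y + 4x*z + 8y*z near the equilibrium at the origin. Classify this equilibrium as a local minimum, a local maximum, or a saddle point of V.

The Hessian at the origin is H = [[12, -4, -4, -4], [-4, 4, 4, 4], [-4, 4, 8, 8], [-4, 4, 8, 16]].
Symmetric row and column elimination reduces H to a congruent diagonal form with pivots 12, 8/3, 4, 8.
So there are 4 positive pivots.
H is positive definite, so the origin is a strict local minimum.

local minimum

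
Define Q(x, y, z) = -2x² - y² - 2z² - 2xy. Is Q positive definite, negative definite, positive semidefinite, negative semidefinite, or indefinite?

The associated matrix is A = [[-2, -1, 0], [-1, -1, 0], [0, 0, -2]].
Applying the same elementary operations to the rows and columns of A produces a congruent diagonal matrix with entries -2, -1/2, -2.
Counting signs: 3 negative.
Hence Q is negative definite.

negative definite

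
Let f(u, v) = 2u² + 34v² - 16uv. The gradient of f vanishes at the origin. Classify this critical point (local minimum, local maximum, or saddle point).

The Hessian at the origin is H = [[4, -16], [-16, 68]].
det H = 4·68 − (-16)² = 16 > 0 and H[1,1] = 4 > 0, so H is positive definite.
Therefore the origin is a local minimum.

local minimum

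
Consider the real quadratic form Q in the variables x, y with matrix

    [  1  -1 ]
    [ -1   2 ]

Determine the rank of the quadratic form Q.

Row-reducing A symmetrically gives the diagonal entries 1, 1.
Counting signs: 2 positive.
The rank is the number of nonzero pivots: 2.

2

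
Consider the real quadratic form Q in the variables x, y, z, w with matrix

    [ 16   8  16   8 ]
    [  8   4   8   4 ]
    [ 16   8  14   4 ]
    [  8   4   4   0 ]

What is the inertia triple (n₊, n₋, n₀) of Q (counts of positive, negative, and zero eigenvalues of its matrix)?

Symmetric row and column elimination reduces A to a congruent diagonal form with pivots 16, 0, -2, 4.
Counting signs: 2 positive, 1 negative, 1 zero.

(2, 1, 1)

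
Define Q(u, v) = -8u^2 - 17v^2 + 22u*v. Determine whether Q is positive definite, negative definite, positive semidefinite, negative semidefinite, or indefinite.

negative definite

The symmetric matrix is A = [[-8, 11], [11, -17]].
Symmetric row and column elimination reduces A to a congruent diagonal form with pivots -8, -15/8.
That gives 2 negative pivots.
Hence Q is negative definite.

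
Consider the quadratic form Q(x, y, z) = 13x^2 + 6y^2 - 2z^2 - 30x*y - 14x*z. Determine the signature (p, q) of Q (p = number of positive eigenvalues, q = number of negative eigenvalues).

Write A = [[13, -15, -7], [-15, 6, 0], [-7, 0, -2]].
Row-reducing A symmetrically gives the diagonal entries 13, -147/13, 0.
That gives 1 positive, 1 negative, 1 zero pivots.

(1, 1)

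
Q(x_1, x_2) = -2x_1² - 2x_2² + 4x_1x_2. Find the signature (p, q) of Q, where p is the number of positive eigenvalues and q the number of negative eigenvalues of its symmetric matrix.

Write A = [[-2, 2], [2, -2]].
Congruent diagonalization of A (simultaneous row and column reduction) yields pivots -2, 0.
That gives 1 negative, 1 zero pivots.

(0, 1)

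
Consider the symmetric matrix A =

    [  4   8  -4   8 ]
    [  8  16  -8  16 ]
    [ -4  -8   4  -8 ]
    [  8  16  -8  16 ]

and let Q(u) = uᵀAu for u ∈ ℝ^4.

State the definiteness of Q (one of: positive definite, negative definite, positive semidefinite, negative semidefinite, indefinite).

positive semidefinite

Applying the same elementary operations to the rows and columns of A produces a congruent diagonal matrix with entries 4, 0, 0, 0.
That gives 1 positive, 3 zero pivots.
Hence Q is positive semidefinite.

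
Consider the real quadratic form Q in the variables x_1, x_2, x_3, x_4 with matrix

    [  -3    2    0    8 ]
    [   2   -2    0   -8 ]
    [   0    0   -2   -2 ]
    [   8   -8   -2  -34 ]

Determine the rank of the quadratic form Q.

Symmetric row and column elimination reduces A to a congruent diagonal form with pivots -3, -2/3, -2, 0.
Counting signs: 3 negative, 1 zero.
The rank is the number of nonzero pivots: 3.

3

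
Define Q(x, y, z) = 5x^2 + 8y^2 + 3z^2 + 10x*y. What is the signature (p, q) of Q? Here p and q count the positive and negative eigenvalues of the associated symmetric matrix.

Write A = [[5, 5, 0], [5, 8, 0], [0, 0, 3]].
An LDLᵀ factorisation of A has diagonal entries 5, 3, 3.
So there are 3 positive pivots.

(3, 0)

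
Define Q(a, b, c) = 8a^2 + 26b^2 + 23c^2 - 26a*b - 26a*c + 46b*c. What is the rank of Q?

3

The symmetric matrix is A = [[8, -13, -13], [-13, 26, 23], [-13, 23, 23]].
Applying the same elementary operations to the rows and columns of A produces a congruent diagonal matrix with entries 8, 39/8, 15/13.
Counting signs: 3 positive.
The rank is the number of nonzero pivots: 3.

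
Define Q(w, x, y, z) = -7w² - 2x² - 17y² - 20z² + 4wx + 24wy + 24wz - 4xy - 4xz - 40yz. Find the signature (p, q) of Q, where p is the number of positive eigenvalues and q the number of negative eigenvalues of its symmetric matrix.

(2, 2)

The associated matrix is A = [[-7, 2, 12, 12], [2, -2, -2, -2], [12, -2, -17, -20], [12, -2, -20, -20]].
Applying the same elementary operations to the rows and columns of A produces a congruent diagonal matrix with entries -7, -10/7, 5, 6/5.
That gives 2 positive, 2 negative pivots.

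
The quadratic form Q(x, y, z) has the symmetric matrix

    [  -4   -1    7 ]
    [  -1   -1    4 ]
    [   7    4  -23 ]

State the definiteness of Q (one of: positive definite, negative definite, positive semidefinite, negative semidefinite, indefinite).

negative definite

Row-reducing A symmetrically gives the diagonal entries -4, -3/4, -4.
Counting signs: 3 negative.
Hence Q is negative definite.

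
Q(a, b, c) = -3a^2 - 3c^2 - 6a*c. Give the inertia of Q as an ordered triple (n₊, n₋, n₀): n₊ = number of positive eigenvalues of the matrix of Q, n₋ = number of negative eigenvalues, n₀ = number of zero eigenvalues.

Write A = [[-3, 0, -3], [0, 0, 0], [-3, 0, -3]].
Applying the same elementary operations to the rows and columns of A produces a congruent diagonal matrix with entries -3, 0, 0.
That gives 1 negative, 2 zero pivots.

(0, 1, 2)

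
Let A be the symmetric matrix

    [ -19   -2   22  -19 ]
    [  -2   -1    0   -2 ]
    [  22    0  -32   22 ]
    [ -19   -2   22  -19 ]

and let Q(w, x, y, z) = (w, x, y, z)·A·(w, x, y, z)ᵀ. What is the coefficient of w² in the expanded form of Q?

-19

The coefficient of w² is the diagonal entry A[1,1] = -19.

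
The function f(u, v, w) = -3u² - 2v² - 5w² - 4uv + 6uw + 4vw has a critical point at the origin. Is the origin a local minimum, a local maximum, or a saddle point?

The Hessian at the origin is H = [[-6, -4, 6], [-4, -4, 4], [6, 4, -10]].
Congruent diagonalization of H (simultaneous row and column reduction) yields pivots -6, -4/3, -4.
Counting signs: 3 negative.
H is negative definite, so the origin is a strict local maximum.

local maximum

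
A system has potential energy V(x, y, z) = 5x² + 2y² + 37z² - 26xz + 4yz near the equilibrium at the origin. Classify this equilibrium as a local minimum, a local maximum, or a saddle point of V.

local minimum

The Hessian at the origin is H = [[10, 0, -26], [0, 4, 4], [-26, 4, 74]].
Congruent diagonalization of H (simultaneous row and column reduction) yields pivots 10, 4, 12/5.
So there are 3 positive pivots.
H is positive definite, so the origin is a strict local minimum.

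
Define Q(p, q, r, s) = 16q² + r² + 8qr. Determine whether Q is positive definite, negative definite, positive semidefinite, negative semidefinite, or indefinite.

The symmetric matrix is A = [[0, 0, 0, 0], [0, 16, 4, 0], [0, 4, 1, 0], [0, 0, 0, 0]].
Symmetric row and column elimination reduces A to a congruent diagonal form with pivots 0, 16, 0, 0.
That gives 1 positive, 3 zero pivots.
Hence Q is positive semidefinite.

positive semidefinite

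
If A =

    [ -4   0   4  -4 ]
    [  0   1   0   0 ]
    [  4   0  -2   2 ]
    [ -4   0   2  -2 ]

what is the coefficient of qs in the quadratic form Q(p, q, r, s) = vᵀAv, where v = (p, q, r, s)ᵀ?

The coefficient of qs is A[2,4] + A[4,2] = 2·0 = 0.

0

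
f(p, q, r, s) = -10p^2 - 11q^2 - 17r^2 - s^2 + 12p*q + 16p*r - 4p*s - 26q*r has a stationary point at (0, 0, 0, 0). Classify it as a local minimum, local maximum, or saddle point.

The Hessian at the origin is H = [[-20, 12, 16, -4], [12, -22, -26, 0], [16, -26, -34, 0], [-4, 0, 0, -2]].
Row-reducing H symmetrically gives the diagonal entries -20, -74/5, -112/37, -5/7.
That gives 4 negative pivots.
H is negative definite, so the origin is a strict local maximum.

local maximum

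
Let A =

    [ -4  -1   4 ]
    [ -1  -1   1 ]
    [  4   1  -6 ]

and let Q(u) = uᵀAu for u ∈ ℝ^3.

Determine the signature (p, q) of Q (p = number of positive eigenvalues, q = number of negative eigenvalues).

(0, 3)

Congruent diagonalization of A (simultaneous row and column reduction) yields pivots -4, -3/4, -2.
That gives 3 negative pivots.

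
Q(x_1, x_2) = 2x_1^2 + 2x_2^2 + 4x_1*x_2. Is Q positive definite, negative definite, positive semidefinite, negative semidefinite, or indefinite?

The symmetric matrix of Q is [[2, 2], [2, 2]].
For the 2×2 matrix [[2, 2], [2, 2]]: det = 2·2 − (2)² = 0, trace = 4.
det = 0 so one eigenvalue is zero; the form is semidefinite with the sign of the trace.

positive semidefinite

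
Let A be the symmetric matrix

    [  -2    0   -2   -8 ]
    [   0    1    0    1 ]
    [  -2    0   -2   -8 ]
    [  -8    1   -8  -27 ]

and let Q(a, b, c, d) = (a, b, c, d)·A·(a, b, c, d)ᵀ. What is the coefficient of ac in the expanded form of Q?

-4

The coefficient of ac is A[1,3] + A[3,1] = 2·(-2) = -4.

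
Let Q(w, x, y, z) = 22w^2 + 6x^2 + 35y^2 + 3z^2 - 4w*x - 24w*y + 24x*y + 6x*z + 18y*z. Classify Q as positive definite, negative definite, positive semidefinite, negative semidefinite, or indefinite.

The symmetric matrix of Q is A = [[22, -2, -12, 0], [-2, 6, 12, 3], [-12, 12, 35, 9], [0, 3, 9, 3]].
Leading principal minors: Δ_1 = 22, Δ_2 = 128, Δ_3 = 1024, Δ_4 = 30.
All leading principal minors are positive, so by Sylvester's criterion Q is positive definite.

positive definite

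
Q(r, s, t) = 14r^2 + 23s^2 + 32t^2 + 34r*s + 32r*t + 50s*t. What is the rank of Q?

The associated matrix is A = [[14, 17, 16], [17, 23, 25], [16, 25, 32]].
Symmetric row and column elimination reduces A to a congruent diagonal form with pivots 14, 33/14, 6/11.
That gives 3 positive pivots.
The rank is the number of nonzero pivots: 3.

3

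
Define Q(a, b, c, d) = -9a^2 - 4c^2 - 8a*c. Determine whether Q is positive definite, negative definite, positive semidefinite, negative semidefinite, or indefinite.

negative semidefinite

Write A = [[-9, 0, -4, 0], [0, 0, 0, 0], [-4, 0, -4, 0], [0, 0, 0, 0]].
Congruent diagonalization of A (simultaneous row and column reduction) yields pivots -9, 0, -20/9, 0.
So there are 2 negative, 2 zero pivots.
Hence Q is negative semidefinite.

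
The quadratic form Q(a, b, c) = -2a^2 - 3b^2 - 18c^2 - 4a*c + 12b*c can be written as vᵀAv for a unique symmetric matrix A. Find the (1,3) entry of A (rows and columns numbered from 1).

-2

The coefficient of a·c in Q is -4. For a symmetric A this equals A[1,3] + A[3,1] = 2·A[1,3].
So A[1,3] = -4/2 = -2.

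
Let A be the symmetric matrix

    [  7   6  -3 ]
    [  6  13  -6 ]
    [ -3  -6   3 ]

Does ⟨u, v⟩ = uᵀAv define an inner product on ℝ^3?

Leading principal minors: Δ_1 = 7, Δ_2 = 55, Δ_3 = 12.
All leading principal minors are positive, so by Sylvester's criterion Q is positive definite.
⟨·,·⟩ is an inner product exactly when A is positive definite.

yes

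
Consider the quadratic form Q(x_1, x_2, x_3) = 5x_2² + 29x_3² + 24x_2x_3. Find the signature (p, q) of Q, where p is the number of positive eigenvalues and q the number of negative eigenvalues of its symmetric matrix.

(2, 0)

Write A = [[0, 0, 0], [0, 5, 12], [0, 12, 29]].
Congruent diagonalization of A (simultaneous row and column reduction) yields pivots 0, 5, 1/5.
So there are 2 positive, 1 zero pivots.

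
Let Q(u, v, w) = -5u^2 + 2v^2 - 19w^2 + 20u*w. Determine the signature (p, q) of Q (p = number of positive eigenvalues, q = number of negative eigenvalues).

(2, 1)

The associated matrix is A = [[-5, 0, 10], [0, 2, 0], [10, 0, -19]].
An LDLᵀ factorisation of A has diagonal entries -5, 2, 1.
That gives 2 positive, 1 negative pivots.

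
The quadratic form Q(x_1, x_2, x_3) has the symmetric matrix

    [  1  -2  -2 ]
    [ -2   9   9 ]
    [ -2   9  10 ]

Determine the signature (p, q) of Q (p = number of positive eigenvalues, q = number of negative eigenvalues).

Row-reducing A symmetrically gives the diagonal entries 1, 5, 1.
That gives 3 positive pivots.

(3, 0)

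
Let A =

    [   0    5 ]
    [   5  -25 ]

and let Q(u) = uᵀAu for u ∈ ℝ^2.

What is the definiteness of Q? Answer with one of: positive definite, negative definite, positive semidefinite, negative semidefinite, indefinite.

indefinite

For the 2×2 matrix [[0, 5], [5, -25]]: det = 0·-25 − (5)² = -25, trace = -25.
det < 0 so the eigenvalues have opposite signs; the form is indefinite.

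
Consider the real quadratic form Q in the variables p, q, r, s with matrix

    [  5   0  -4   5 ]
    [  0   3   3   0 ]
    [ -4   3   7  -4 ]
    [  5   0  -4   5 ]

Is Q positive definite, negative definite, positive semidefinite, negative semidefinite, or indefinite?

Congruent diagonalization of A (simultaneous row and column reduction) yields pivots 5, 3, 4/5, 0.
So there are 3 positive, 1 zero pivots.
Hence Q is positive semidefinite.

positive semidefinite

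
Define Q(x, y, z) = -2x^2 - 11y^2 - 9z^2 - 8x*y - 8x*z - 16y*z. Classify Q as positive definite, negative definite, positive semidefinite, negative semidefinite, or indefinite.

The associated matrix is A = [[-2, -4, -4], [-4, -11, -8], [-4, -8, -9]].
Applying the same elementary operations to the rows and columns of A produces a congruent diagonal matrix with entries -2, -3, -1.
Counting signs: 3 negative.
Hence Q is negative definite.

negative definite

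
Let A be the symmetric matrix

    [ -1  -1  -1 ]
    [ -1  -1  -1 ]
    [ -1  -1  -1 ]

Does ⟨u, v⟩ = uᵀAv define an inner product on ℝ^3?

Row-reducing A symmetrically gives the diagonal entries -1, 0, 0.
So there are 1 negative, 2 zero pivots.
Hence Q is negative semidefinite.
⟨·,·⟩ is an inner product exactly when A is positive definite.

no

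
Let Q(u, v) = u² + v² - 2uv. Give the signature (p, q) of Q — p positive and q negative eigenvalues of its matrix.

(1, 0)

The symmetric matrix is A = [[1, -1], [-1, 1]].
Applying the same elementary operations to the rows and columns of A produces a congruent diagonal matrix with entries 1, 0.
So there are 1 positive, 1 zero pivots.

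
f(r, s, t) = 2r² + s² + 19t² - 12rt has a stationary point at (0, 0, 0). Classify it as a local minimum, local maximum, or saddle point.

The Hessian at the origin is H = [[4, 0, -12], [0, 2, 0], [-12, 0, 38]].
Congruent diagonalization of H (simultaneous row and column reduction) yields pivots 4, 2, 2.
That gives 3 positive pivots.
H is positive definite, so the origin is a strict local minimum.

local minimum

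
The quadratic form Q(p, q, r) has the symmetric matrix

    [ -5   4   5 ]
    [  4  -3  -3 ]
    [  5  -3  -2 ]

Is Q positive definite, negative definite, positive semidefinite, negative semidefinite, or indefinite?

indefinite

An LDLᵀ factorisation of A has diagonal entries -5, 1/5, -2.
That gives 1 positive, 2 negative pivots.
Hence Q is indefinite.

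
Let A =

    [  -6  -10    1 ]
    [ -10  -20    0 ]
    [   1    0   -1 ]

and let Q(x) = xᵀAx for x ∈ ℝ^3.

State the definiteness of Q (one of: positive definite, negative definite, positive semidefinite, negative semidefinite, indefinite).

Applying the same elementary operations to the rows and columns of A produces a congruent diagonal matrix with entries -6, -10/3, 0.
So there are 2 negative, 1 zero pivots.
Hence Q is negative semidefinite.

negative semidefinite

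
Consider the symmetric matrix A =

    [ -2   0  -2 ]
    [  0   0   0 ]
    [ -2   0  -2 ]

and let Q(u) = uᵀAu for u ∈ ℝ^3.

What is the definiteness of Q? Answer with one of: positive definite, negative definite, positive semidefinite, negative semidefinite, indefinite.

negative semidefinite

Row-reducing A symmetrically gives the diagonal entries -2, 0, 0.
That gives 1 negative, 2 zero pivots.
Hence Q is negative semidefinite.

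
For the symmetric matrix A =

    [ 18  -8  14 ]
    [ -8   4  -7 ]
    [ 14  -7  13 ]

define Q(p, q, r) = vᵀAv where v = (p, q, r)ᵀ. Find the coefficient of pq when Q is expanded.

The coefficient of pq is A[1,2] + A[2,1] = 2·(-8) = -16.

-16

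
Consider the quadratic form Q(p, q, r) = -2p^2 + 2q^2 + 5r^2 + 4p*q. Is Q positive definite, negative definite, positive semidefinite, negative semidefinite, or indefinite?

The associated matrix is A = [[-2, 2, 0], [2, 2, 0], [0, 0, 5]].
Symmetric row and column elimination reduces A to a congruent diagonal form with pivots -2, 4, 5.
Counting signs: 2 positive, 1 negative.
Hence Q is indefinite.

indefinite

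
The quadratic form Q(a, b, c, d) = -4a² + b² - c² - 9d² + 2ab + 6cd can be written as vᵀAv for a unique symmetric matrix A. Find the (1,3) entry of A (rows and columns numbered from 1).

The coefficient of a·c in Q is 0. For a symmetric A this equals A[1,3] + A[3,1] = 2·A[1,3].
So A[1,3] = 0/2 = 0.

0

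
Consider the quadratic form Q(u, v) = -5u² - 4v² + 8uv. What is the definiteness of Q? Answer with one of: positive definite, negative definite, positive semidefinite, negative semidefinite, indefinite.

negative definite

The associated matrix is A = [[-5, 4], [4, -4]].
Row-reducing A symmetrically gives the diagonal entries -5, -4/5.
That gives 2 negative pivots.
Hence Q is negative definite.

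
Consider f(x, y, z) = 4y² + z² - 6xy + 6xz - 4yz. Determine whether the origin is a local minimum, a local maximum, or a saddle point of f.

The Hessian at the origin is H = [[0, -6, 6], [-6, 8, -4], [6, -4, 2]].
H is indefinite, so the origin is a saddle point.

saddle point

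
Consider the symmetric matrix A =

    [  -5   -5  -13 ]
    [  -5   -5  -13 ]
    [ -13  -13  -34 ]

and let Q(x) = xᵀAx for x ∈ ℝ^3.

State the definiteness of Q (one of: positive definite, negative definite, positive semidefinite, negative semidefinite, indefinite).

Row-reducing A symmetrically gives the diagonal entries -5, 0, -1/5.
Counting signs: 2 negative, 1 zero.
Hence Q is negative semidefinite.

negative semidefinite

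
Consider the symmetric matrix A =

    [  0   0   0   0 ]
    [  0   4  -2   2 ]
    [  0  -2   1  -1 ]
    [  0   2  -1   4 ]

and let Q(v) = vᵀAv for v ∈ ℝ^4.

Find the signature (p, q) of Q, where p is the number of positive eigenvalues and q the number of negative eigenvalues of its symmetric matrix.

Symmetric row and column elimination reduces A to a congruent diagonal form with pivots 0, 4, 0, 3.
That gives 2 positive, 2 zero pivots.

(2, 0)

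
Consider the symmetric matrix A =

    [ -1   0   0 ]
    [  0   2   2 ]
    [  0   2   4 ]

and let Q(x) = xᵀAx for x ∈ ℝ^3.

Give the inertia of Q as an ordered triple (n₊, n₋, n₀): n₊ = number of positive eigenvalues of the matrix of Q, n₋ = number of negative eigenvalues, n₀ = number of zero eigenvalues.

Congruent diagonalization of A (simultaneous row and column reduction) yields pivots -1, 2, 2.
Counting signs: 2 positive, 1 negative.

(2, 1, 0)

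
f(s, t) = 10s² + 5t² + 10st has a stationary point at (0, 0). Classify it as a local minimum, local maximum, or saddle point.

The Hessian at the origin is H = [[20, 10], [10, 10]].
det H = 20·10 − (10)² = 100 > 0 and H[1,1] = 20 > 0, so H is positive definite.
Therefore the origin is a local minimum.

local minimum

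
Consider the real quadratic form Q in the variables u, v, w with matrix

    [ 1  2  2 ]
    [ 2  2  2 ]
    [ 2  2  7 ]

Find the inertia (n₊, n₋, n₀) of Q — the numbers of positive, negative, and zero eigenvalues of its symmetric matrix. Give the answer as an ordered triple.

An LDLᵀ factorisation of A has diagonal entries 1, -2, 5.
So there are 2 positive, 1 negative pivots.

(2, 1, 0)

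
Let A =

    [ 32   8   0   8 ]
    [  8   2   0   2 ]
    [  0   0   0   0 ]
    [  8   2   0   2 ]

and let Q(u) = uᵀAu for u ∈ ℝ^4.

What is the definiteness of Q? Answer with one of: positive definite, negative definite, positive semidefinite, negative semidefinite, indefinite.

Row-reducing A symmetrically gives the diagonal entries 32, 0, 0, 0.
Counting signs: 1 positive, 3 zero.
Hence Q is positive semidefinite.

positive semidefinite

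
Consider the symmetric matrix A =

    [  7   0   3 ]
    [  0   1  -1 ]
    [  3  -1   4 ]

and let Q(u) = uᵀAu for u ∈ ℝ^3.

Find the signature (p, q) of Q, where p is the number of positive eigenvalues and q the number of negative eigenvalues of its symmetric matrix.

(3, 0)

An LDLᵀ factorisation of A has diagonal entries 7, 1, 12/7.
Counting signs: 3 positive.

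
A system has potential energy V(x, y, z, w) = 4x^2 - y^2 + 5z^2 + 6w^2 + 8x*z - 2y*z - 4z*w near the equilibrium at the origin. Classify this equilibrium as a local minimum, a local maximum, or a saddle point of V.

The Hessian at the origin is H = [[8, 0, 8, 0], [0, -2, -2, 0], [8, -2, 10, -4], [0, 0, -4, 12]].
Row-reducing H symmetrically gives the diagonal entries 8, -2, 4, 8.
That gives 3 positive, 1 negative pivots.
H is indefinite, so the origin is a saddle point.

saddle point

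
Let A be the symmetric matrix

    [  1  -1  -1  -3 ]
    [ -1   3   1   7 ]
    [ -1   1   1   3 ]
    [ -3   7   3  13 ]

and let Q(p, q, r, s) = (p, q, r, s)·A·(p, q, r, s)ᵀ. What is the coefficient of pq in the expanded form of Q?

The coefficient of pq is A[1,2] + A[2,1] = 2·(-1) = -2.

-2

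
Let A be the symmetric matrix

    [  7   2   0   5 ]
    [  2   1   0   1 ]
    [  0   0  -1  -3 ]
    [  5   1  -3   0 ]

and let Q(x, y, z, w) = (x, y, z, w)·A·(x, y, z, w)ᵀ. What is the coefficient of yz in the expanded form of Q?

The coefficient of yz is A[2,3] + A[3,2] = 2·0 = 0.

0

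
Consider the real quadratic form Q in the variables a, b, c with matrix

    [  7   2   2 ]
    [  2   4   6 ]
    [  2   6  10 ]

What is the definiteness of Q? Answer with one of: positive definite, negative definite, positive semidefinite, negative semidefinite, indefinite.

Congruent diagonalization of A (simultaneous row and column reduction) yields pivots 7, 24/7, 5/6.
So there are 3 positive pivots.
Hence Q is positive definite.

positive definite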